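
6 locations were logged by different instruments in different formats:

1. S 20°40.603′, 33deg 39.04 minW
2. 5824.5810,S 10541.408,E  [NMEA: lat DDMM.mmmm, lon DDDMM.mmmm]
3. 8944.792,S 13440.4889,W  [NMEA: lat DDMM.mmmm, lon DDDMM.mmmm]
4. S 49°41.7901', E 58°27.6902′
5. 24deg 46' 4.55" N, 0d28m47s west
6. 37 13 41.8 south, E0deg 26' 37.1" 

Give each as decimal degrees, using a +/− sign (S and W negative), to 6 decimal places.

1. -20.676717, -33.650667
2. -58.409683, 105.690133
3. -89.746533, -134.674815
4. -49.696502, 58.461503
5. 24.767931, -0.479722
6. -37.228278, 0.443639

Point 1:
  Lat: 40.603′ = 0.676717°; total 20.6767167
  S ⇒ negate
  Lon: 39.04′ = 0.650667°; total 33.6506667
  W ⇒ negate
Point 2:
  Latitude: degrees = first 2 digits = 58, minutes = 24.581; 58 + 24.581/60 = 58.4096833
  S ⇒ negate
  Longitude: degrees = first 3 digits = 105, minutes = 41.408; 105 + 41.408/60 = 105.6901333
  E → positive
Point 3:
  φ: split at 2 digits → 89° and 44.792′; 89 + 44.792/60 = 89.7465333
  hemisphere S, so the sign is −
  λ: degrees = first 3 digits = 134, minutes = 40.4889; 134 + 40.4889/60 = 134.6748150
  W → negative
Point 4:
  Lat: 41.7901′ = 0.696502°; total 49.6965017
  S ⇒ negate
  λ: 58 + 27.6902/60 = 58.4615033
  E → positive
Point 5:
  Lat: 46′ + 4.55″ = 46.07583′; 24 + 46.07583/60 = 24.7679306
  N ⇒ keep positive
  Lon: 28′ + 47″ = 28.78333′; 0 + 28.78333/60 = 0.4797222
  hemisphere W, so the sign is −
Point 6:
  Latitude: 13′ + 41.8″ = 13.69667′; 37 + 13.69667/60 = 37.2282778
  S → negative
  Longitude: 0 + 26/60 + 37.1/3600 = 0.4436389
  E → positive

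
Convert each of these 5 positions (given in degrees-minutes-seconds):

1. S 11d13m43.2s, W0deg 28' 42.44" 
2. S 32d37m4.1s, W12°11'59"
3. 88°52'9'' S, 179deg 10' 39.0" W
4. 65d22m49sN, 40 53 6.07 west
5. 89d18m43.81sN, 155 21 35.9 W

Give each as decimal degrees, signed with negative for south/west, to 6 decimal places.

Point 1:
  Lat: 11 + 13/60 + 43.2/3600 = 11.2286667
  S ⇒ negate
  Lon: 0° + 28/60 + 42.44/3600 = 0 + 0.466667 + 0.011789 = 0.4784556
  W → negative
Point 2:
  Lat: 32° + 37/60 + 4.1/3600 = 32 + 0.616667 + 0.001139 = 32.6178056
  hemisphere S, so the sign is −
  Lon: 12 + 11/60 + 59/3600 = 12.1997222
  W → negative
Point 3:
  Lat: 88° + 52/60 + 9/3600 = 88 + 0.866667 + 0.002500 = 88.8691667
  S → negative
  Longitude: 10′ + 39″ = 10.65000′; 179 + 10.65000/60 = 179.1775000
  W → negative
Point 4:
  Lat: 65° + 22/60 + 49/3600 = 65 + 0.366667 + 0.013611 = 65.3802778
  N ⇒ keep positive
  Longitude: 40° + 53/60 + 6.07/3600 = 40 + 0.883333 + 0.001686 = 40.8850194
  W → negative
Point 5:
  Latitude: 18′ + 43.81″ = 18.73017′; 89 + 18.73017/60 = 89.3121694
  N → positive
  λ: 21′ + 35.9″ = 21.59833′; 155 + 21.59833/60 = 155.3599722
  W → negative

1. -11.228667, -0.478456
2. -32.617806, -12.199722
3. -88.869167, -179.177500
4. 65.380278, -40.885019
5. 89.312169, -155.359972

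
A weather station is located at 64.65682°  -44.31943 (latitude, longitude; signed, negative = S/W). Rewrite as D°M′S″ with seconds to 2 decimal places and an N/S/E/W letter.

64°39′24.55″ N, 44°19′9.95″ W

Latitude: 0.656820° → 39.40920′; 0.40920 × 60 = 24.5520″
Longitude is negative → W; |value| = 44.319430
Longitude: whole degrees 44; 19.16580′ → 19′ and 9.9480″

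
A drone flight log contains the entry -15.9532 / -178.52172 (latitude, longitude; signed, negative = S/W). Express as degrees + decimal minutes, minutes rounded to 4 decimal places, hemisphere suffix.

Latitude is negative → S; |value| = 15.953200
Latitude: fractional part 0.953200 → 57.192000 minutes
Longitude is negative → W; |value| = 178.521720
λ: minutes = (178.521720 − 178) × 60 = 31.303200

15° 57.1920′ S, 178° 31.3032′ W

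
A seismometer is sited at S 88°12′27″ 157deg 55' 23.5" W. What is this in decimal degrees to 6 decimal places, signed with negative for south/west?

Latitude: 88° + 12/60 + 27/3600 = 88 + 0.200000 + 0.007500 = 88.2075000
S → negative
Lon: 55′ + 23.5″ = 55.39167′; 157 + 55.39167/60 = 157.9231944
hemisphere W, so the sign is −

-88.207500, -157.923194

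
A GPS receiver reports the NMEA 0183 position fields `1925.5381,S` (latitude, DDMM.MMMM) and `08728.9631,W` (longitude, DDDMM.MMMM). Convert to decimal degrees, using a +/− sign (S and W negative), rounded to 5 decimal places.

-19.42564, -87.48272

φ: degrees = first 2 digits = 19, minutes = 25.5381; 19 + 25.5381/60 = 19.425635
S → negative
λ: degrees = first 3 digits = 87, minutes = 28.9631; 87 + 28.9631/60 = 87.482718
hemisphere W, so the sign is −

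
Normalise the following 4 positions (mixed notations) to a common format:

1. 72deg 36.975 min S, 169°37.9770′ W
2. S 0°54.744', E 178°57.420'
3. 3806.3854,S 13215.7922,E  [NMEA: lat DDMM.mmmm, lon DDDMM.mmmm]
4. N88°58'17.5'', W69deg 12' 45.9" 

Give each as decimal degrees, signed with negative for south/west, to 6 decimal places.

1. -72.616250, -169.632950
2. -0.912400, 178.957000
3. -38.106423, 132.263203
4. 88.971528, -69.212750

Point 1:
  Lat: 72 + 36.975/60 = 72.6162500
  S ⇒ negate
  λ: 37.977′ = 0.632950°; total 169.6329500
  hemisphere W, so the sign is −
Point 2:
  Latitude: 54.744′ = 0.912400°; total 0.9124000
  S ⇒ negate
  λ: 57.42′ = 0.957000°; total 178.9570000
  E ⇒ keep positive
Point 3:
  φ: split at 2 digits → 38° and 6.3854′; 38 + 6.3854/60 = 38.1064233
  S ⇒ negate
  Lon: split at 3 digits → 132° and 15.7922′; 132 + 15.7922/60 = 132.2632033
  E → positive
Point 4:
  Lat: 88° + 58/60 + 17.5/3600 = 88 + 0.966667 + 0.004861 = 88.9715278
  N → positive
  λ: 69° + 12/60 + 45.9/3600 = 69 + 0.200000 + 0.012750 = 69.2127500
  hemisphere W, so the sign is −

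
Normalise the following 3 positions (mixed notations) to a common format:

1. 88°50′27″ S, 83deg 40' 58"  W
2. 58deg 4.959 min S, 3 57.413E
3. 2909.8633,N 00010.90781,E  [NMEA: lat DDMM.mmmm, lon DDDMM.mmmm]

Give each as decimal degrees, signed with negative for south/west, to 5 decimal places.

1. -88.84083, -83.68278
2. -58.08265, 3.95688
3. 29.16439, 0.18180

Point 1:
  Latitude: 88° + 50/60 + 27/3600 = 88 + 0.833333 + 0.007500 = 88.840833
  S → negative
  λ: 83 + 40/60 + 58/3600 = 83.682778
  W ⇒ negate
Point 2:
  Latitude: 58 + 4.959/60 = 58.082650
  S → negative
  Lon: 57.413′ = 0.956883°; total 3.956883
  E → positive
Point 3:
  Latitude: split at 2 digits → 29° and 9.8633′; 29 + 9.8633/60 = 29.164388
  N → positive
  Lon: degrees = first 3 digits = 0, minutes = 10.90781; 0 + 10.90781/60 = 0.181797
  E → positive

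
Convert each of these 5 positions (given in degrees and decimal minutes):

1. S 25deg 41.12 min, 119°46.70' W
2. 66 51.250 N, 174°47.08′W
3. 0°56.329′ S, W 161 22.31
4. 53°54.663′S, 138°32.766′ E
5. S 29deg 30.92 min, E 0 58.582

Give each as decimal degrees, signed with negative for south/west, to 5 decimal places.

Point 1:
  φ: 25 + 41.12/60 = 25.685333
  S → negative
  Lon: 119 + 46.7/60 = 119.778333
  W → negative
Point 2:
  Lat: 66 + 51.25/60 = 66.854167
  N ⇒ keep positive
  λ: 47.08′ = 0.784667°; total 174.784667
  W ⇒ negate
Point 3:
  φ: 0 + 56.329/60 = 0.938817
  S ⇒ negate
  Longitude: 22.31′ = 0.371833°; total 161.371833
  W ⇒ negate
Point 4:
  Latitude: 54.663′ = 0.911050°; total 53.911050
  S → negative
  λ: 32.766′ = 0.546100°; total 138.546100
  E → positive
Point 5:
  Latitude: 30.92′ = 0.515333°; total 29.515333
  S → negative
  λ: 0 + 58.582/60 = 0.976367
  E → positive

1. -25.68533, -119.77833
2. 66.85417, -174.78467
3. -0.93882, -161.37183
4. -53.91105, 138.54610
5. -29.51533, 0.97637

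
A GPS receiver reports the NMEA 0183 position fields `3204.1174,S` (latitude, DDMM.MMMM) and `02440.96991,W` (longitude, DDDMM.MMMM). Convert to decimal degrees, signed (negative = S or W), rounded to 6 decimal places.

-32.068623, -24.682832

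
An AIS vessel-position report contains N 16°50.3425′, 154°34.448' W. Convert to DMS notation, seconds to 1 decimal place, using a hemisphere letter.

16°50′20.6″ N, 154°34′26.9″ W

φ: 50.34250′ → 50′ and 0.34250 × 60 = 20.550″
λ: fractional minutes 0.44800 × 60 = 26.880″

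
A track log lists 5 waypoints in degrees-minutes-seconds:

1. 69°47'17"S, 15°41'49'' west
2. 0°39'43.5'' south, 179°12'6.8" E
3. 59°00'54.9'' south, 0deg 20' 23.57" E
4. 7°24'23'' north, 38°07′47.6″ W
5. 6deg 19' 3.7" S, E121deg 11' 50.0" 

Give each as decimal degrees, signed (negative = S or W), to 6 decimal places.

Point 1:
  Lat: 69° + 47/60 + 17/3600 = 69 + 0.783333 + 0.004722 = 69.7880556
  hemisphere S, so the sign is −
  λ: 41′ + 49″ = 41.81667′; 15 + 41.81667/60 = 15.6969444
  hemisphere W, so the sign is −
Point 2:
  φ: 0° + 39/60 + 43.5/3600 = 0 + 0.650000 + 0.012083 = 0.6620833
  hemisphere S, so the sign is −
  Longitude: 12′ + 6.8″ = 12.11333′; 179 + 12.11333/60 = 179.2018889
  E → positive
Point 3:
  φ: 59° + 0/60 + 54.9/3600 = 59 + 0.000000 + 0.015250 = 59.0152500
  hemisphere S, so the sign is −
  λ: 0 + 20/60 + 23.57/3600 = 0.3398806
  E → positive
Point 4:
  φ: 7 + 24/60 + 23/3600 = 7.4063889
  N → positive
  Longitude: 7′ + 47.6″ = 7.79333′; 38 + 7.79333/60 = 38.1298889
  W → negative
Point 5:
  Lat: 6° + 19/60 + 3.7/3600 = 6 + 0.316667 + 0.001028 = 6.3176944
  S → negative
  Longitude: 11′ + 50″ = 11.83333′; 121 + 11.83333/60 = 121.1972222
  E ⇒ keep positive

1. -69.788056, -15.696944
2. -0.662083, 179.201889
3. -59.015250, 0.339881
4. 7.406389, -38.129889
5. -6.317694, 121.197222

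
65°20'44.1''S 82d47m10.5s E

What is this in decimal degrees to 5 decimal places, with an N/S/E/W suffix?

Lat: 65° + 20/60 + 44.1/3600 = 65 + 0.333333 + 0.012250 = 65.345583
λ: 82 + 47/60 + 10.5/3600 = 82.786250

65.34558° S, 82.78625° E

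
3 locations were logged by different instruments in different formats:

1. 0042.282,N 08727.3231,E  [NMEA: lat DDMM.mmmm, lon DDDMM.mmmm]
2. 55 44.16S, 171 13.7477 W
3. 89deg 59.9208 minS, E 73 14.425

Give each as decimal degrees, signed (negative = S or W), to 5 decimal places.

1. 0.70470, 87.45539
2. -55.73600, -171.22913
3. -89.99868, 73.24042

Point 1:
  Lat: split at 2 digits → 00° and 42.282′; 0 + 42.282/60 = 0.704700
  N ⇒ keep positive
  λ: split at 3 digits → 087° and 27.3231′; 87 + 27.3231/60 = 87.455385
  E ⇒ keep positive
Point 2:
  φ: 55 + 44.16/60 = 55.736000
  S ⇒ negate
  λ: 13.7477′ = 0.229128°; total 171.229128
  W → negative
Point 3:
  Latitude: 89 + 59.9208/60 = 89.998680
  S → negative
  λ: 73 + 14.425/60 = 73.240417
  E ⇒ keep positive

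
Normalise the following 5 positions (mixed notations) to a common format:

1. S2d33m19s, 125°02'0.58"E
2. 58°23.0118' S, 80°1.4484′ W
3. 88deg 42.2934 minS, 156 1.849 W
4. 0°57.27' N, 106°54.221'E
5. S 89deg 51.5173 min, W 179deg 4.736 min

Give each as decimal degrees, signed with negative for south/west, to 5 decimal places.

1. -2.55528, 125.03349
2. -58.38353, -80.02414
3. -88.70489, -156.03082
4. 0.95450, 106.90368
5. -89.85862, -179.07893

Point 1:
  Latitude: 33′ + 19″ = 33.31667′; 2 + 33.31667/60 = 2.555278
  S → negative
  Longitude: 125 + 2/60 + 0.58/3600 = 125.033494
  E ⇒ keep positive
Point 2:
  φ: 58 + 23.0118/60 = 58.383530
  hemisphere S, so the sign is −
  Longitude: 1.4484′ = 0.024140°; total 80.024140
  W → negative
Point 3:
  Lat: 88 + 42.2934/60 = 88.704890
  S ⇒ negate
  λ: 156 + 1.849/60 = 156.030817
  W → negative
Point 4:
  Lat: 0 + 57.27/60 = 0.954500
  N → positive
  Longitude: 106 + 54.221/60 = 106.903683
  E → positive
Point 5:
  φ: 51.5173′ = 0.858622°; total 89.858622
  S ⇒ negate
  Lon: 179 + 4.736/60 = 179.078933
  W ⇒ negate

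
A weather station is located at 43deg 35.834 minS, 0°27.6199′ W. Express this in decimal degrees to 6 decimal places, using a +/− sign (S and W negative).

-43.597233, -0.460332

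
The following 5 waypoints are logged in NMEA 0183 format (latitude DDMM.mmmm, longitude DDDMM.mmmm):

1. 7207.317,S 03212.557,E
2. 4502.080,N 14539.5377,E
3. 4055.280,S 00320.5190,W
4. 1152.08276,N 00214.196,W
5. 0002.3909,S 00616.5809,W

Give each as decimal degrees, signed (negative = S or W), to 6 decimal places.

1. -72.121950, 32.209283
2. 45.034667, 145.658962
3. -40.921333, -3.341983
4. 11.868046, -2.236600
5. -0.039848, -6.276348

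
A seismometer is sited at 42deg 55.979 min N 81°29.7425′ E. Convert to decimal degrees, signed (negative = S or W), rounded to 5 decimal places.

42.93298, 81.49571

Latitude: 42 + 55.979/60 = 42.932983
N ⇒ keep positive
Lon: 81 + 29.7425/60 = 81.495708
E → positive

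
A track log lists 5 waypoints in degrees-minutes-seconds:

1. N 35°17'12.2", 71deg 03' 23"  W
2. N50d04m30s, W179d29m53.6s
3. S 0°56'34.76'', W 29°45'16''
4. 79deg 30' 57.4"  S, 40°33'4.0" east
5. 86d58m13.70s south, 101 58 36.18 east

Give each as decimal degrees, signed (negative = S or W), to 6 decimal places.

1. 35.286722, -71.056389
2. 50.075000, -179.498222
3. -0.942989, -29.754444
4. -79.515944, 40.551111
5. -86.970472, 101.976717

Point 1:
  Lat: 35 + 17/60 + 12.2/3600 = 35.2867222
  N ⇒ keep positive
  Longitude: 71 + 3/60 + 23/3600 = 71.0563889
  hemisphere W, so the sign is −
Point 2:
  Latitude: 50 + 4/60 + 30/3600 = 50.0750000
  N ⇒ keep positive
  λ: 179 + 29/60 + 53.6/3600 = 179.4982222
  W → negative
Point 3:
  Latitude: 0° + 56/60 + 34.76/3600 = 0 + 0.933333 + 0.009656 = 0.9429889
  hemisphere S, so the sign is −
  λ: 29° + 45/60 + 16/3600 = 29 + 0.750000 + 0.004444 = 29.7544444
  W ⇒ negate
Point 4:
  Latitude: 79° + 30/60 + 57.4/3600 = 79 + 0.500000 + 0.015944 = 79.5159444
  S ⇒ negate
  Lon: 40° + 33/60 + 4/3600 = 40 + 0.550000 + 0.001111 = 40.5511111
  E ⇒ keep positive
Point 5:
  φ: 86 + 58/60 + 13.7/3600 = 86.9704722
  S → negative
  Lon: 101 + 58/60 + 36.18/3600 = 101.9767167
  E ⇒ keep positive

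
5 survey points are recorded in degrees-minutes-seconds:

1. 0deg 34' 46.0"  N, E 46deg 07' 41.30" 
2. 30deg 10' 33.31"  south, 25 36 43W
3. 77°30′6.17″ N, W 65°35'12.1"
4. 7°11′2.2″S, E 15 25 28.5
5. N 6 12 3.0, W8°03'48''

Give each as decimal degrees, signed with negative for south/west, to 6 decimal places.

Point 1:
  φ: 0° + 34/60 + 46/3600 = 0 + 0.566667 + 0.012778 = 0.5794444
  N → positive
  λ: 7′ + 41.3″ = 7.68833′; 46 + 7.68833/60 = 46.1281389
  E ⇒ keep positive
Point 2:
  φ: 30 + 10/60 + 33.31/3600 = 30.1759194
  S → negative
  Lon: 36′ + 43″ = 36.71667′; 25 + 36.71667/60 = 25.6119444
  W → negative
Point 3:
  Latitude: 77° + 30/60 + 6.17/3600 = 77 + 0.500000 + 0.001714 = 77.5017139
  N → positive
  Lon: 65 + 35/60 + 12.1/3600 = 65.5866944
  W → negative
Point 4:
  Lat: 7° + 11/60 + 2.2/3600 = 7 + 0.183333 + 0.000611 = 7.1839444
  hemisphere S, so the sign is −
  Longitude: 25′ + 28.5″ = 25.47500′; 15 + 25.47500/60 = 15.4245833
  E ⇒ keep positive
Point 5:
  Latitude: 12′ + 3″ = 12.05000′; 6 + 12.05000/60 = 6.2008333
  N ⇒ keep positive
  λ: 8° + 3/60 + 48/3600 = 8 + 0.050000 + 0.013333 = 8.0633333
  W ⇒ negate

1. 0.579444, 46.128139
2. -30.175919, -25.611944
3. 77.501714, -65.586694
4. -7.183944, 15.424583
5. 6.200833, -8.063333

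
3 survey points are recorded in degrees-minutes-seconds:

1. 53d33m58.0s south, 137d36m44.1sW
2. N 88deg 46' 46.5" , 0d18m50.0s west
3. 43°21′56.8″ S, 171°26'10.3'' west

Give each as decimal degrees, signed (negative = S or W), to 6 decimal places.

1. -53.566111, -137.612250
2. 88.779583, -0.313889
3. -43.365778, -171.436194

Point 1:
  φ: 33′ + 58″ = 33.96667′; 53 + 33.96667/60 = 53.5661111
  hemisphere S, so the sign is −
  Longitude: 36′ + 44.1″ = 36.73500′; 137 + 36.73500/60 = 137.6122500
  hemisphere W, so the sign is −
Point 2:
  Latitude: 88° + 46/60 + 46.5/3600 = 88 + 0.766667 + 0.012917 = 88.7795833
  N → positive
  λ: 0° + 18/60 + 50/3600 = 0 + 0.300000 + 0.013889 = 0.3138889
  W ⇒ negate
Point 3:
  φ: 43° + 21/60 + 56.8/3600 = 43 + 0.350000 + 0.015778 = 43.3657778
  S ⇒ negate
  λ: 171 + 26/60 + 10.3/3600 = 171.4361944
  W → negative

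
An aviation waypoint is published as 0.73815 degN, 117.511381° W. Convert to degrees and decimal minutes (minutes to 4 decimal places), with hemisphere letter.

Lat: 0° + 0.738150 × 60 = 0° 44.289000′
λ: minutes = (117.511381 − 117) × 60 = 30.682860

0° 44.2890′ N, 117° 30.6829′ W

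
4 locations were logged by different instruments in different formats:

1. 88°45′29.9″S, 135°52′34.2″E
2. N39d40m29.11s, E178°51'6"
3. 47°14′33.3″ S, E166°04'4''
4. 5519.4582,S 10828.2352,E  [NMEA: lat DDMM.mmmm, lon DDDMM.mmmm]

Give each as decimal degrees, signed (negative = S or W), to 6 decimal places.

1. -88.758306, 135.876167
2. 39.674753, 178.851667
3. -47.242583, 166.067778
4. -55.324303, 108.470587

Point 1:
  Lat: 45′ + 29.9″ = 45.49833′; 88 + 45.49833/60 = 88.7583056
  S ⇒ negate
  λ: 135 + 52/60 + 34.2/3600 = 135.8761667
  E ⇒ keep positive
Point 2:
  Lat: 40′ + 29.11″ = 40.48517′; 39 + 40.48517/60 = 39.6747528
  N ⇒ keep positive
  Longitude: 51′ + 6″ = 51.10000′; 178 + 51.10000/60 = 178.8516667
  E → positive
Point 3:
  Latitude: 47 + 14/60 + 33.3/3600 = 47.2425833
  S → negative
  λ: 4′ + 4″ = 4.06667′; 166 + 4.06667/60 = 166.0677778
  E ⇒ keep positive
Point 4:
  Latitude: split at 2 digits → 55° and 19.4582′; 55 + 19.4582/60 = 55.3243033
  S → negative
  Longitude: split at 3 digits → 108° and 28.2352′; 108 + 28.2352/60 = 108.4705867
  E ⇒ keep positive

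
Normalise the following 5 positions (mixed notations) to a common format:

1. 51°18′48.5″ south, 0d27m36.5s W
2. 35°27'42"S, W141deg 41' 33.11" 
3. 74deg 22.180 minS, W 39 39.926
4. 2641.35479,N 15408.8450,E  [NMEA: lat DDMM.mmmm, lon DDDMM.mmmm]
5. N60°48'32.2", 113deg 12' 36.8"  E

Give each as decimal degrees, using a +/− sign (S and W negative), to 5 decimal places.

1. -51.31347, -0.46014
2. -35.46167, -141.69253
3. -74.36967, -39.66543
4. 26.68925, 154.14742
5. 60.80894, 113.21022

Point 1:
  Lat: 51 + 18/60 + 48.5/3600 = 51.313472
  S → negative
  Longitude: 27′ + 36.5″ = 27.60833′; 0 + 27.60833/60 = 0.460139
  W → negative
Point 2:
  φ: 35° + 27/60 + 42/3600 = 35 + 0.450000 + 0.011667 = 35.461667
  S → negative
  λ: 41′ + 33.11″ = 41.55183′; 141 + 41.55183/60 = 141.692531
  W → negative
Point 3:
  Lat: 74 + 22.18/60 = 74.369667
  S ⇒ negate
  λ: 39 + 39.926/60 = 39.665433
  hemisphere W, so the sign is −
Point 4:
  Lat: split at 2 digits → 26° and 41.35479′; 26 + 41.35479/60 = 26.689247
  N ⇒ keep positive
  Lon: degrees = first 3 digits = 154, minutes = 8.845; 154 + 8.845/60 = 154.147417
  E ⇒ keep positive
Point 5:
  Latitude: 60 + 48/60 + 32.2/3600 = 60.808944
  N → positive
  λ: 113 + 12/60 + 36.8/3600 = 113.210222
  E ⇒ keep positive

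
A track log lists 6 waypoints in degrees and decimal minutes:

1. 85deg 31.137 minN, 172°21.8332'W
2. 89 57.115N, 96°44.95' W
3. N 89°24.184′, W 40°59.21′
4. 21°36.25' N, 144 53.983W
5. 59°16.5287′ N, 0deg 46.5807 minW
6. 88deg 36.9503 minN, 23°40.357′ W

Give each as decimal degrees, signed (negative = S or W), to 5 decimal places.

1. 85.51895, -172.36389
2. 89.95192, -96.74917
3. 89.40307, -40.98683
4. 21.60417, -144.89972
5. 59.27548, -0.77635
6. 88.61584, -23.67262

Point 1:
  φ: 85 + 31.137/60 = 85.518950
  N ⇒ keep positive
  Longitude: 21.8332′ = 0.363887°; total 172.363887
  hemisphere W, so the sign is −
Point 2:
  φ: 89 + 57.115/60 = 89.951917
  N ⇒ keep positive
  λ: 96 + 44.95/60 = 96.749167
  W → negative
Point 3:
  Latitude: 24.184′ = 0.403067°; total 89.403067
  N ⇒ keep positive
  Longitude: 59.21′ = 0.986833°; total 40.986833
  hemisphere W, so the sign is −
Point 4:
  Lat: 21 + 36.25/60 = 21.604167
  N ⇒ keep positive
  Lon: 53.983′ = 0.899717°; total 144.899717
  hemisphere W, so the sign is −
Point 5:
  Latitude: 16.5287′ = 0.275478°; total 59.275478
  N → positive
  Lon: 46.5807′ = 0.776345°; total 0.776345
  W ⇒ negate
Point 6:
  φ: 88 + 36.9503/60 = 88.615838
  N ⇒ keep positive
  λ: 40.357′ = 0.672617°; total 23.672617
  W → negative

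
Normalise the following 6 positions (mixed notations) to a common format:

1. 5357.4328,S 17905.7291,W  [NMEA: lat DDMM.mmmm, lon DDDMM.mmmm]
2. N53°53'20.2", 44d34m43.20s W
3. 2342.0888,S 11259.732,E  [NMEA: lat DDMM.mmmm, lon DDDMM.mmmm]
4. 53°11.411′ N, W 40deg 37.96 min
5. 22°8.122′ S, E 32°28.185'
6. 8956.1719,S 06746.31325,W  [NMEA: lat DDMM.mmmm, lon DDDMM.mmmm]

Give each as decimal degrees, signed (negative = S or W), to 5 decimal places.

1. -53.95721, -179.09549
2. 53.88894, -44.57867
3. -23.70148, 112.99553
4. 53.19018, -40.63267
5. -22.13537, 32.46975
6. -89.93620, -67.77189

Point 1:
  Latitude: degrees = first 2 digits = 53, minutes = 57.4328; 53 + 57.4328/60 = 53.957213
  hemisphere S, so the sign is −
  Longitude: split at 3 digits → 179° and 5.7291′; 179 + 5.7291/60 = 179.095485
  hemisphere W, so the sign is −
Point 2:
  Lat: 53° + 53/60 + 20.2/3600 = 53 + 0.883333 + 0.005611 = 53.888944
  N ⇒ keep positive
  Longitude: 44 + 34/60 + 43.2/3600 = 44.578667
  W ⇒ negate
Point 3:
  Latitude: split at 2 digits → 23° and 42.0888′; 23 + 42.0888/60 = 23.701480
  S → negative
  λ: split at 3 digits → 112° and 59.732′; 112 + 59.732/60 = 112.995533
  E ⇒ keep positive
Point 4:
  Lat: 53 + 11.411/60 = 53.190183
  N → positive
  Longitude: 37.96′ = 0.632667°; total 40.632667
  W → negative
Point 5:
  Lat: 8.122′ = 0.135367°; total 22.135367
  S → negative
  λ: 28.185′ = 0.469750°; total 32.469750
  E ⇒ keep positive
Point 6:
  Lat: split at 2 digits → 89° and 56.1719′; 89 + 56.1719/60 = 89.936198
  S → negative
  Lon: degrees = first 3 digits = 67, minutes = 46.31325; 67 + 46.31325/60 = 67.771888
  hemisphere W, so the sign is −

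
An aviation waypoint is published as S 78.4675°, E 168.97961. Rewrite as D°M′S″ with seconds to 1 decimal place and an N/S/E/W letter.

Lat: 0.467500 × 60 = 28.05000′ → 28′, remainder × 60 = 3.000″
Lon: 0.979610 × 60 = 58.77660′ → 58′, remainder × 60 = 46.596″

78°28′3.0″ S, 168°58′46.6″ E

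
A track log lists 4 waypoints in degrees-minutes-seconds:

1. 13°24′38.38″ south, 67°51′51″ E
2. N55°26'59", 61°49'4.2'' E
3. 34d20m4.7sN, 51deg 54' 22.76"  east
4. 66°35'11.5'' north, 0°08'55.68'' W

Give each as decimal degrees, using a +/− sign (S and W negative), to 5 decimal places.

Point 1:
  φ: 13 + 24/60 + 38.38/3600 = 13.410661
  S → negative
  Longitude: 67° + 51/60 + 51/3600 = 67 + 0.850000 + 0.014167 = 67.864167
  E → positive
Point 2:
  Lat: 26′ + 59″ = 26.98333′; 55 + 26.98333/60 = 55.449722
  N → positive
  Lon: 49′ + 4.2″ = 49.07000′; 61 + 49.07000/60 = 61.817833
  E ⇒ keep positive
Point 3:
  Latitude: 20′ + 4.7″ = 20.07833′; 34 + 20.07833/60 = 34.334639
  N → positive
  Lon: 54′ + 22.76″ = 54.37933′; 51 + 54.37933/60 = 51.906322
  E → positive
Point 4:
  φ: 66 + 35/60 + 11.5/3600 = 66.586528
  N → positive
  Lon: 8′ + 55.68″ = 8.92800′; 0 + 8.92800/60 = 0.148800
  W → negative

1. -13.41066, 67.86417
2. 55.44972, 61.81783
3. 34.33464, 51.90632
4. 66.58653, -0.14880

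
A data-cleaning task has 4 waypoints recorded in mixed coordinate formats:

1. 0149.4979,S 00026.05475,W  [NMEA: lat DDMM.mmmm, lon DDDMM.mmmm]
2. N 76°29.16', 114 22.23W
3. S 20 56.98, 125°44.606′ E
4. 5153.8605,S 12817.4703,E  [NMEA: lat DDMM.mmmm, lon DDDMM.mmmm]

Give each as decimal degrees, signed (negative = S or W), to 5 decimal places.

Point 1:
  Latitude: degrees = first 2 digits = 1, minutes = 49.4979; 1 + 49.4979/60 = 1.824965
  S ⇒ negate
  Longitude: split at 3 digits → 000° and 26.05475′; 0 + 26.05475/60 = 0.434246
  hemisphere W, so the sign is −
Point 2:
  Latitude: 76 + 29.16/60 = 76.486000
  N → positive
  λ: 114 + 22.23/60 = 114.370500
  W ⇒ negate
Point 3:
  Lat: 20 + 56.98/60 = 20.949667
  hemisphere S, so the sign is −
  Longitude: 44.606′ = 0.743433°; total 125.743433
  E → positive
Point 4:
  φ: split at 2 digits → 51° and 53.8605′; 51 + 53.8605/60 = 51.897675
  S → negative
  Lon: split at 3 digits → 128° and 17.4703′; 128 + 17.4703/60 = 128.291172
  E → positive

1. -1.82497, -0.43425
2. 76.48600, -114.37050
3. -20.94967, 125.74343
4. -51.89768, 128.29117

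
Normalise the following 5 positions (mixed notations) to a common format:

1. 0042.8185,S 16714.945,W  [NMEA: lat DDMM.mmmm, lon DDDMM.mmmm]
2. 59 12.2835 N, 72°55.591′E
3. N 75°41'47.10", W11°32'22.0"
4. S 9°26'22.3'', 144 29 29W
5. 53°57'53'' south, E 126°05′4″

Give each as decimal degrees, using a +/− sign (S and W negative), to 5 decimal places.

Point 1:
  φ: split at 2 digits → 00° and 42.8185′; 0 + 42.8185/60 = 0.713642
  hemisphere S, so the sign is −
  λ: split at 3 digits → 167° and 14.945′; 167 + 14.945/60 = 167.249083
  hemisphere W, so the sign is −
Point 2:
  Latitude: 12.2835′ = 0.204725°; total 59.204725
  N → positive
  Lon: 55.591′ = 0.926517°; total 72.926517
  E → positive
Point 3:
  Lat: 41′ + 47.1″ = 41.78500′; 75 + 41.78500/60 = 75.696417
  N → positive
  λ: 11 + 32/60 + 22/3600 = 11.539444
  W → negative
Point 4:
  φ: 9 + 26/60 + 22.3/3600 = 9.439528
  S ⇒ negate
  λ: 144° + 29/60 + 29/3600 = 144 + 0.483333 + 0.008056 = 144.491389
  W ⇒ negate
Point 5:
  φ: 53° + 57/60 + 53/3600 = 53 + 0.950000 + 0.014722 = 53.964722
  hemisphere S, so the sign is −
  λ: 126° + 5/60 + 4/3600 = 126 + 0.083333 + 0.001111 = 126.084444
  E → positive

1. -0.71364, -167.24908
2. 59.20473, 72.92652
3. 75.69642, -11.53944
4. -9.43953, -144.49139
5. -53.96472, 126.08444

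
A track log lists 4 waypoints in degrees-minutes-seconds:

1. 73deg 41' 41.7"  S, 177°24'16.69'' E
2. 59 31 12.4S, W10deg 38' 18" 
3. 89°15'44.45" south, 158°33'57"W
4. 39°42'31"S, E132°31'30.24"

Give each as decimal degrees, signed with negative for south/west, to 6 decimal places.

1. -73.694917, 177.404636
2. -59.520111, -10.638333
3. -89.262347, -158.565833
4. -39.708611, 132.525067

Point 1:
  Latitude: 73° + 41/60 + 41.7/3600 = 73 + 0.683333 + 0.011583 = 73.6949167
  S → negative
  λ: 24′ + 16.69″ = 24.27817′; 177 + 24.27817/60 = 177.4046361
  E ⇒ keep positive
Point 2:
  Lat: 31′ + 12.4″ = 31.20667′; 59 + 31.20667/60 = 59.5201111
  hemisphere S, so the sign is −
  λ: 38′ + 18″ = 38.30000′; 10 + 38.30000/60 = 10.6383333
  W → negative
Point 3:
  Latitude: 15′ + 44.45″ = 15.74083′; 89 + 15.74083/60 = 89.2623472
  S → negative
  Longitude: 158° + 33/60 + 57/3600 = 158 + 0.550000 + 0.015833 = 158.5658333
  W ⇒ negate
Point 4:
  Lat: 39 + 42/60 + 31/3600 = 39.7086111
  hemisphere S, so the sign is −
  Lon: 132° + 31/60 + 30.24/3600 = 132 + 0.516667 + 0.008400 = 132.5250667
  E → positive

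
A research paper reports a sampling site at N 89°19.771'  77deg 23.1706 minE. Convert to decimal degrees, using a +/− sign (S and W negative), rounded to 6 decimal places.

Latitude: 19.771′ = 0.329517°; total 89.3295167
N → positive
λ: 23.1706′ = 0.386177°; total 77.3861767
E → positive

89.329517, 77.386177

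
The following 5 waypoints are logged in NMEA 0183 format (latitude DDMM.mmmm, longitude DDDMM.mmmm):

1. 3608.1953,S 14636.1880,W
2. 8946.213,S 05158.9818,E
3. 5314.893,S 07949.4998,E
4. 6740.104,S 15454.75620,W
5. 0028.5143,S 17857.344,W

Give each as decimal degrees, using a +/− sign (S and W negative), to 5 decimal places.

1. -36.13659, -146.60313
2. -89.77022, 51.98303
3. -53.24822, 79.82500
4. -67.66840, -154.91260
5. -0.47524, -178.95573

Point 1:
  Lat: degrees = first 2 digits = 36, minutes = 8.1953; 36 + 8.1953/60 = 36.136588
  S → negative
  Lon: split at 3 digits → 146° and 36.188′; 146 + 36.188/60 = 146.603133
  W ⇒ negate
Point 2:
  Latitude: split at 2 digits → 89° and 46.213′; 89 + 46.213/60 = 89.770217
  S ⇒ negate
  Lon: degrees = first 3 digits = 51, minutes = 58.9818; 51 + 58.9818/60 = 51.983030
  E ⇒ keep positive
Point 3:
  φ: split at 2 digits → 53° and 14.893′; 53 + 14.893/60 = 53.248217
  S ⇒ negate
  λ: split at 3 digits → 079° and 49.4998′; 79 + 49.4998/60 = 79.824997
  E → positive
Point 4:
  Lat: split at 2 digits → 67° and 40.104′; 67 + 40.104/60 = 67.668400
  hemisphere S, so the sign is −
  Lon: degrees = first 3 digits = 154, minutes = 54.7562; 154 + 54.7562/60 = 154.912603
  W ⇒ negate
Point 5:
  Lat: degrees = first 2 digits = 0, minutes = 28.5143; 0 + 28.5143/60 = 0.475238
  S ⇒ negate
  Lon: degrees = first 3 digits = 178, minutes = 57.344; 178 + 57.344/60 = 178.955733
  hemisphere W, so the sign is −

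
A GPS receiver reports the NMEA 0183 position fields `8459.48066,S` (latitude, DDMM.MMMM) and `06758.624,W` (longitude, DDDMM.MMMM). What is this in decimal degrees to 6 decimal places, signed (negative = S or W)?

-84.991344, -67.977067

φ: split at 2 digits → 84° and 59.48066′; 84 + 59.48066/60 = 84.9913443
hemisphere S, so the sign is −
λ: split at 3 digits → 067° and 58.624′; 67 + 58.624/60 = 67.9770667
hemisphere W, so the sign is −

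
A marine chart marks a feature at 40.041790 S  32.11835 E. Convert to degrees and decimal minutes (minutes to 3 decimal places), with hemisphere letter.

Latitude: 40° + 0.041790 × 60 = 40° 2.50740′
λ: fractional part 0.118350 → 7.10100 minutes

40° 2.507′ S, 32° 7.101′ E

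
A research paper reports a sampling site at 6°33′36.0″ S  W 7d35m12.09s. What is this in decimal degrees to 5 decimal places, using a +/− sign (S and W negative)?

Lat: 6° + 33/60 + 36/3600 = 6 + 0.550000 + 0.010000 = 6.560000
hemisphere S, so the sign is −
λ: 7° + 35/60 + 12.09/3600 = 7 + 0.583333 + 0.003358 = 7.586692
W ⇒ negate

-6.56000, -7.58669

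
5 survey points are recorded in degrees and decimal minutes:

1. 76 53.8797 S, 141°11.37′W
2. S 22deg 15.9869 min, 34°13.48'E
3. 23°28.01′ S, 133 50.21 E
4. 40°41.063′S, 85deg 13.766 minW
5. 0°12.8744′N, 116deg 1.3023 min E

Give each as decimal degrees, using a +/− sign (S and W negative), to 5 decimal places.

Point 1:
  Latitude: 76 + 53.8797/60 = 76.897995
  S → negative
  λ: 11.37′ = 0.189500°; total 141.189500
  W ⇒ negate
Point 2:
  Latitude: 22 + 15.9869/60 = 22.266448
  S ⇒ negate
  Longitude: 13.48′ = 0.224667°; total 34.224667
  E ⇒ keep positive
Point 3:
  Lat: 28.01′ = 0.466833°; total 23.466833
  hemisphere S, so the sign is −
  Lon: 50.21′ = 0.836833°; total 133.836833
  E ⇒ keep positive
Point 4:
  φ: 40 + 41.063/60 = 40.684383
  hemisphere S, so the sign is −
  Longitude: 13.766′ = 0.229433°; total 85.229433
  W ⇒ negate
Point 5:
  Lat: 12.8744′ = 0.214573°; total 0.214573
  N ⇒ keep positive
  Longitude: 116 + 1.3023/60 = 116.021705
  E → positive

1. -76.89800, -141.18950
2. -22.26645, 34.22467
3. -23.46683, 133.83683
4. -40.68438, -85.22943
5. 0.21457, 116.02171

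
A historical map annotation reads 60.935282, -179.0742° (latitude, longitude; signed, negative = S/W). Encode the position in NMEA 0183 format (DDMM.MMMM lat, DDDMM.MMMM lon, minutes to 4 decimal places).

φ: minutes = (60.935282 − 60) × 60 = 56.116920
Longitude is negative → W; |value| = 179.074200
λ: fractional part 0.074200 → 4.452000 minutes

6056.1169,N / 17904.4520,W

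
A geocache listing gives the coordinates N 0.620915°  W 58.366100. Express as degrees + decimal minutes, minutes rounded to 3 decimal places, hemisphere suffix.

φ: fractional part 0.620915 → 37.25490 minutes
Longitude: fractional part 0.366100 → 21.96600 minutes

0° 37.255′ N, 58° 21.966′ W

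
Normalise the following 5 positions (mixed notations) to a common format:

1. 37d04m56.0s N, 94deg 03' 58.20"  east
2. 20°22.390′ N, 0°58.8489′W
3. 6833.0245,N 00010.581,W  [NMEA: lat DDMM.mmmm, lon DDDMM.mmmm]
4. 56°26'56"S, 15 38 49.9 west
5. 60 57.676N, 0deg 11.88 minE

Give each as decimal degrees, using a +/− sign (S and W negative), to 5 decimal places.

1. 37.08222, 94.06617
2. 20.37317, -0.98082
3. 68.55041, -0.17635
4. -56.44889, -15.64719
5. 60.96127, 0.19800

Point 1:
  φ: 4′ + 56″ = 4.93333′; 37 + 4.93333/60 = 37.082222
  N → positive
  Lon: 3′ + 58.2″ = 3.97000′; 94 + 3.97000/60 = 94.066167
  E ⇒ keep positive
Point 2:
  φ: 22.39′ = 0.373167°; total 20.373167
  N ⇒ keep positive
  Longitude: 58.8489′ = 0.980815°; total 0.980815
  W → negative
Point 3:
  Lat: split at 2 digits → 68° and 33.0245′; 68 + 33.0245/60 = 68.550408
  N → positive
  λ: split at 3 digits → 000° and 10.581′; 0 + 10.581/60 = 0.176350
  W ⇒ negate
Point 4:
  Latitude: 56° + 26/60 + 56/3600 = 56 + 0.433333 + 0.015556 = 56.448889
  S → negative
  Lon: 38′ + 49.9″ = 38.83167′; 15 + 38.83167/60 = 15.647194
  W → negative
Point 5:
  Latitude: 57.676′ = 0.961267°; total 60.961267
  N ⇒ keep positive
  Lon: 11.88′ = 0.198000°; total 0.198000
  E → positive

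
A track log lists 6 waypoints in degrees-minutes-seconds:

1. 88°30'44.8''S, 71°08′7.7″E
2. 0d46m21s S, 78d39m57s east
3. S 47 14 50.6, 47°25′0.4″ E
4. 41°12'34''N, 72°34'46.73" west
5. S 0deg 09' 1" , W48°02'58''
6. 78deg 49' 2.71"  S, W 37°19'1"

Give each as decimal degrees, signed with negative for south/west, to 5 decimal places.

1. -88.51244, 71.13547
2. -0.77250, 78.66583
3. -47.24739, 47.41678
4. 41.20944, -72.57965
5. -0.15028, -48.04944
6. -78.81742, -37.31694

Point 1:
  φ: 88° + 30/60 + 44.8/3600 = 88 + 0.500000 + 0.012444 = 88.512444
  S → negative
  λ: 71 + 8/60 + 7.7/3600 = 71.135472
  E ⇒ keep positive
Point 2:
  Lat: 46′ + 21″ = 46.35000′; 0 + 46.35000/60 = 0.772500
  hemisphere S, so the sign is −
  Longitude: 78 + 39/60 + 57/3600 = 78.665833
  E ⇒ keep positive
Point 3:
  Latitude: 47 + 14/60 + 50.6/3600 = 47.247389
  S ⇒ negate
  Longitude: 25′ + 0.4″ = 25.00667′; 47 + 25.00667/60 = 47.416778
  E → positive
Point 4:
  Lat: 41 + 12/60 + 34/3600 = 41.209444
  N ⇒ keep positive
  Lon: 34′ + 46.73″ = 34.77883′; 72 + 34.77883/60 = 72.579647
  hemisphere W, so the sign is −
Point 5:
  Lat: 0° + 9/60 + 1/3600 = 0 + 0.150000 + 0.000278 = 0.150278
  S → negative
  Longitude: 2′ + 58″ = 2.96667′; 48 + 2.96667/60 = 48.049444
  W → negative
Point 6:
  Latitude: 49′ + 2.71″ = 49.04517′; 78 + 49.04517/60 = 78.817419
  S ⇒ negate
  Lon: 37 + 19/60 + 1/3600 = 37.316944
  hemisphere W, so the sign is −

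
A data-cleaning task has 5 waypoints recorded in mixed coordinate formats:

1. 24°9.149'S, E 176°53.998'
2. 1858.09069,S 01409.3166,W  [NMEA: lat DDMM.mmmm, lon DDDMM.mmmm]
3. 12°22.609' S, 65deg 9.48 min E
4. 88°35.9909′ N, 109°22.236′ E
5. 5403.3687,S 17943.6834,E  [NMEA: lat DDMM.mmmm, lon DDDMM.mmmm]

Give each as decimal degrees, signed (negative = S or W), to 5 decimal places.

1. -24.15248, 176.89997
2. -18.96818, -14.15528
3. -12.37682, 65.15800
4. 88.59985, 109.37060
5. -54.05615, 179.72806

Point 1:
  Lat: 24 + 9.149/60 = 24.152483
  S → negative
  λ: 176 + 53.998/60 = 176.899967
  E → positive
Point 2:
  Latitude: degrees = first 2 digits = 18, minutes = 58.09069; 18 + 58.09069/60 = 18.968178
  S ⇒ negate
  Longitude: degrees = first 3 digits = 14, minutes = 9.3166; 14 + 9.3166/60 = 14.155277
  hemisphere W, so the sign is −
Point 3:
  Latitude: 12 + 22.609/60 = 12.376817
  hemisphere S, so the sign is −
  Longitude: 65 + 9.48/60 = 65.158000
  E ⇒ keep positive
Point 4:
  Latitude: 88 + 35.9909/60 = 88.599848
  N ⇒ keep positive
  Longitude: 22.236′ = 0.370600°; total 109.370600
  E → positive
Point 5:
  Latitude: degrees = first 2 digits = 54, minutes = 3.3687; 54 + 3.3687/60 = 54.056145
  hemisphere S, so the sign is −
  Lon: degrees = first 3 digits = 179, minutes = 43.6834; 179 + 43.6834/60 = 179.728057
  E ⇒ keep positive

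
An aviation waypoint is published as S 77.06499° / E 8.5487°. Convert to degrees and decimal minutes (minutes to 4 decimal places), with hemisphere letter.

Latitude: 77° + 0.064990 × 60 = 77° 3.899400′
Longitude: fractional part 0.548700 → 32.922000 minutes

77° 3.8994′ S, 8° 32.9220′ E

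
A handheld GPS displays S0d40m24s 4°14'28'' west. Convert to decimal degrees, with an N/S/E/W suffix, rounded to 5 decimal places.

φ: 40′ + 24″ = 40.40000′; 0 + 40.40000/60 = 0.673333
Longitude: 4° + 14/60 + 28/3600 = 4 + 0.233333 + 0.007778 = 4.241111

0.67333° S, 4.24111° W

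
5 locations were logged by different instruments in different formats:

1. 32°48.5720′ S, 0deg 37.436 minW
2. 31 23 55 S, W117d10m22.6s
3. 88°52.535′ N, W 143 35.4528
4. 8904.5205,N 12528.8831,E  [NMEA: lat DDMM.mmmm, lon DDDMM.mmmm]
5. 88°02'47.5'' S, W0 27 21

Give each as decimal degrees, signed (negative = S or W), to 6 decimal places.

Point 1:
  Lat: 32 + 48.572/60 = 32.8095333
  S ⇒ negate
  λ: 37.436′ = 0.623933°; total 0.6239333
  W ⇒ negate
Point 2:
  φ: 31° + 23/60 + 55/3600 = 31 + 0.383333 + 0.015278 = 31.3986111
  S → negative
  Longitude: 117 + 10/60 + 22.6/3600 = 117.1729444
  W ⇒ negate
Point 3:
  φ: 52.535′ = 0.875583°; total 88.8755833
  N → positive
  λ: 35.4528′ = 0.590880°; total 143.5908800
  W ⇒ negate
Point 4:
  Latitude: degrees = first 2 digits = 89, minutes = 4.5205; 89 + 4.5205/60 = 89.0753417
  N → positive
  Lon: split at 3 digits → 125° and 28.8831′; 125 + 28.8831/60 = 125.4813850
  E ⇒ keep positive
Point 5:
  Latitude: 88 + 2/60 + 47.5/3600 = 88.0465278
  S → negative
  Lon: 0° + 27/60 + 21/3600 = 0 + 0.450000 + 0.005833 = 0.4558333
  W ⇒ negate

1. -32.809533, -0.623933
2. -31.398611, -117.172944
3. 88.875583, -143.590880
4. 89.075342, 125.481385
5. -88.046528, -0.455833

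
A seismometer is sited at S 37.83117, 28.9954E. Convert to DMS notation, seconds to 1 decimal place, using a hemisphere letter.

37°49′52.2″ S, 28°59′43.4″ E

φ: 0.831170 × 60 = 49.87020′ → 49′, remainder × 60 = 52.212″
Lon: 0.995400 × 60 = 59.72400′ → 59′, remainder × 60 = 43.440″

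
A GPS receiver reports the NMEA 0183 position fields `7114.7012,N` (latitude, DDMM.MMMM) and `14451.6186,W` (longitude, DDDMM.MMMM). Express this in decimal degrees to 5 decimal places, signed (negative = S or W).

Lat: split at 2 digits → 71° and 14.7012′; 71 + 14.7012/60 = 71.245020
N ⇒ keep positive
Longitude: degrees = first 3 digits = 144, minutes = 51.6186; 144 + 51.6186/60 = 144.860310
W ⇒ negate

71.24502, -144.86031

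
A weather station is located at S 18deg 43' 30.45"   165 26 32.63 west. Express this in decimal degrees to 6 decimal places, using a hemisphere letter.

18.725125° S, 165.442397° W

Lat: 43′ + 30.45″ = 43.50750′; 18 + 43.50750/60 = 18.7251250
Longitude: 26′ + 32.63″ = 26.54383′; 165 + 26.54383/60 = 165.4423972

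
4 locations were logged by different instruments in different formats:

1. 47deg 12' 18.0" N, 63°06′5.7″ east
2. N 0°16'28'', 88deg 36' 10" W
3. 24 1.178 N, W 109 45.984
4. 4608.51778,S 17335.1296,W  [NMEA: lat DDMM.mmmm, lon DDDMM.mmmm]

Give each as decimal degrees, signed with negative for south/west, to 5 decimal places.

1. 47.20500, 63.10158
2. 0.27444, -88.60278
3. 24.01963, -109.76640
4. -46.14196, -173.58549

Point 1:
  Lat: 47° + 12/60 + 18/3600 = 47 + 0.200000 + 0.005000 = 47.205000
  N → positive
  Longitude: 6′ + 5.7″ = 6.09500′; 63 + 6.09500/60 = 63.101583
  E → positive
Point 2:
  Lat: 0 + 16/60 + 28/3600 = 0.274444
  N ⇒ keep positive
  Longitude: 88° + 36/60 + 10/3600 = 88 + 0.600000 + 0.002778 = 88.602778
  W → negative
Point 3:
  Lat: 24 + 1.178/60 = 24.019633
  N ⇒ keep positive
  Longitude: 109 + 45.984/60 = 109.766400
  W → negative
Point 4:
  Latitude: degrees = first 2 digits = 46, minutes = 8.51778; 46 + 8.51778/60 = 46.141963
  hemisphere S, so the sign is −
  Longitude: split at 3 digits → 173° and 35.1296′; 173 + 35.1296/60 = 173.585493
  hemisphere W, so the sign is −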